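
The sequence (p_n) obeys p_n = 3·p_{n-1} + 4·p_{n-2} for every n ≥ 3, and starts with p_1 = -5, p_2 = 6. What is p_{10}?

52434

Applying the relation repeatedly:
p_3 = -2;  p_4 = 18;  p_5 = 46;  p_6 = 210;  p_7 = 814;  p_8 = 3282;  p_9 = 13102;  p_{10} = 52434.
(Characteristic roots are 4 and -1.)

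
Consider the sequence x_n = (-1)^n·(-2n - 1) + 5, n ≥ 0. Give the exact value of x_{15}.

(-1)^15 = -1; -2n - 1 at n=15 is -31; so x_{15} = 36.

36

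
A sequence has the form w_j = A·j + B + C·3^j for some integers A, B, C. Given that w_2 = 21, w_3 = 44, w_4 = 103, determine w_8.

The three given values yield: 2A + B + 9C = 21; 3A + B + 27C = 44; 4A + B + 81C = 103.
Subtracting the first from the second: A + 18C = 23.
Subtracting the second from the third: A + 54C = 59.
Solving: C = 1, A = 5, then B = 2.
Therefore w_8 = 40 + 2 + 1·6561 = 6603.

6603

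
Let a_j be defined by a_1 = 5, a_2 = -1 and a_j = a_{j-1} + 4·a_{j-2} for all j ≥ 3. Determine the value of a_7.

515

Iterate the recurrence:
a_3 = 19; a_4 = 15; a_5 = 91; a_6 = 151; a_7 = 515.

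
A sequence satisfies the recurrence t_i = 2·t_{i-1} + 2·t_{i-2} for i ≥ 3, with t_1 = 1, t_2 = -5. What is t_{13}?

-213056

Iterate the recurrence:
t_3 = -8; t_4 = -26; t_5 = -68; …; t_{10} = -10448; t_{11} = -28544; t_{12} = -77984; t_{13} = -213056.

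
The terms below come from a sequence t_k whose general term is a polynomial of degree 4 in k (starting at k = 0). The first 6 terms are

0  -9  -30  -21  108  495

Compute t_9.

9063

1st diffs: -9, -21, 9, 129, 387.
2nd diffs: -12, 30, 120, 258.
3rd diffs: 42, 90, 138.
4th diffs: 48, 48 (constant).
Newton forward-difference form: t_k = (-9)·C(k,1) + (-12)·C(k,2) + 42·C(k,3) + 48·C(k,4).
At k = 9: k = 9, so t_9 = -81 - 432 + 3528 + 6048 = 9063.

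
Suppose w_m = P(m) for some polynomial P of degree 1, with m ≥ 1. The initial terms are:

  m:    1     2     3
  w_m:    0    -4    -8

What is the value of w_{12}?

-44

1st diffs: -4, -4 (constant).
So w_m = -4m + 4.
Evaluating at m = 12 gives w_{12} = -44.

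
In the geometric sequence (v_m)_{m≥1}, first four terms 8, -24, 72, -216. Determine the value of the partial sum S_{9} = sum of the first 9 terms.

Common ratio r = -3.
v_m = 8·(-3)^(m-1).
S = 8·((-3)^9 - 1)/(-3 - 1) = 8·(-19683 - 1)/(-4) = 39368.

39368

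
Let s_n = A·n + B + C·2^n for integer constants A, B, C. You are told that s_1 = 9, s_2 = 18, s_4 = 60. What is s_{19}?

Write the equations: A + B + 2C = 9; 2A + B + 4C = 18; 4A + B + 16C = 60.
Subtracting the first from the second: A + 2C = 9.
Subtracting the second from the third: 2A + 12C = 42.
Solving: C = 3, A = 3, then B = 0.
So s_n = 3·n + 0 + 3·2^n; at n=19 this is 1572921.

1572921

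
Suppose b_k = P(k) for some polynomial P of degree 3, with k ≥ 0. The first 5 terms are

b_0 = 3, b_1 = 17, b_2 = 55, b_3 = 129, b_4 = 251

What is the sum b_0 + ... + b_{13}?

1st diffs: 14, 38, 74, 122.
2nd diffs: 24, 36, 48.
3rd diffs: 12, 12 (constant).
Newton forward-difference form: b_k = 3 + 14·C(k,1) + 24·C(k,2) + 12·C(k,3).
Continuing: …, 433, 687, 1025, 1459, …, b_{13} = 5489.
Summing k = 0..13 (14 terms) gives 22064.

22064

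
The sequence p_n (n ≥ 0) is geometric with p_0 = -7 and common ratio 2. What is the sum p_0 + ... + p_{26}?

p_n = (-7)·2^(n-0).
S = (-7)·(2^27 - 1)/(2 - 1) = (-7)·(134217728 - 1)/(1) = -939524089.

-939524089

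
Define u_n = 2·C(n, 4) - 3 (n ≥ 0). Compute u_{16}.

3637

C(16, 4) = 1820, so u_{16} = 3637.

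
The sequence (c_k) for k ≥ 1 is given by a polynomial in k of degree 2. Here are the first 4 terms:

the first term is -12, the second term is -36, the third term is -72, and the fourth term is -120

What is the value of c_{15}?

-1440

1st diffs: -24, -36, -48.
2nd diffs: -12, -12 (constant).
Newton forward-difference form: c_k = -12 + (-24)·C(k-1,1) + (-12)·C(k-1,2).
At k = 15: k-1 = 14, so c_{15} = -12 - 336 - 1092 = -1440.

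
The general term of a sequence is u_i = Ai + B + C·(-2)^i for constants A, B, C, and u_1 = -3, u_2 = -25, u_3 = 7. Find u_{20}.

-3145813

Write the equations: A + B - 2C = -3; 2A + B + 4C = -25; 3A + B - 8C = 7.
Subtracting the first from the second: A + 6C = -22.
Subtracting the second from the third: A - 12C = 32.
Solving: C = -3, A = -4, then B = -5.
Hence u_{20} = -4·20 + (-5) + (-3)·1048576 = -3145813.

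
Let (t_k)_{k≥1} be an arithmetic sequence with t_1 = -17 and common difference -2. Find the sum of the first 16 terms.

t_k = -17 + (k - 1)·(-2).
t_{16} = -47; S = 16·(-17 + (-47))/2 = -512.

-512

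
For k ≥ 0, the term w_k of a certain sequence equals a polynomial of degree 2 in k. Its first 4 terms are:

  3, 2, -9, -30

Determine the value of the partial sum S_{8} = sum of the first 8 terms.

-564

1st diffs: -1, -11, -21.
2nd diffs: -10, -10 (constant).
Newton forward-difference form: w_k = 3 + (-1)·C(k,1) + (-10)·C(k,2).
Continuing: -61, -102, -153, -214.
Summing k = 0..7 (8 terms) gives -564.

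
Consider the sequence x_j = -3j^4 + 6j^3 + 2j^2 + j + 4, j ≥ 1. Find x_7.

-5036

x_7 = -3·7^4 + 6·7^3 + 2·7^2 + 1·7 + 4 = -5036.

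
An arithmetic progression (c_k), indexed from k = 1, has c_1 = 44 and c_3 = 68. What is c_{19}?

Common difference d = (68 - 44) / (3 - 1) = 12.
c_k = 44 + (k - 1)·12.
c_{19} = 44 + 18·12 = 260.

260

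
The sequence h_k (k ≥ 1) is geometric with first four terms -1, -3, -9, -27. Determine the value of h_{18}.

-129140163

Common ratio r = 3.
h_k = (-1)·3^(k-1).
h_{18} = (-1)·3^17 = -129140163.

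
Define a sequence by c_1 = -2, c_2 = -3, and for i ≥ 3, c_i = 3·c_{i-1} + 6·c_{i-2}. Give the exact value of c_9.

Iterate the recurrence:
c_3 = -21;  c_4 = -81;  c_5 = -369;  c_6 = -1593;  c_7 = -6993;  c_8 = -30537;  c_9 = -133569.

-133569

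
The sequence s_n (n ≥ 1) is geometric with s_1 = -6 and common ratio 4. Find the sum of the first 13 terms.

-134217726

s_n = (-6)·4^(n-1).
S = (-6)·(4^13 - 1)/(4 - 1) = (-6)·(67108864 - 1)/(3) = -134217726.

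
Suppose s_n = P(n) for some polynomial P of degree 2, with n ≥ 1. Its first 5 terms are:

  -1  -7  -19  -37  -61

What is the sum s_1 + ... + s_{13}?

-2197

1st diffs: -6, -12, -18, -24.
2nd diffs: -6, -6, -6 (constant).
Newton forward-difference form: s_n = -1 + (-6)·C(n-1,1) + (-6)·C(n-1,2).
Continuing: …, -91, -127, -169, -217, …, s_{13} = -469.
Summing n = 1..13 (13 terms) gives -2197.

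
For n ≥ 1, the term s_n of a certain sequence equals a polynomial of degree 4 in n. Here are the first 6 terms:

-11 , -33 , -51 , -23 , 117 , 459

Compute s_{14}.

29187

1st diffs: -22, -18, 28, 140, 342.
2nd diffs: 4, 46, 112, 202.
3rd diffs: 42, 66, 90.
4th diffs: 24, 24 (constant).
Newton forward-difference form: s_n = -11 + (-22)·C(n-1,1) + 4·C(n-1,2) + 42·C(n-1,3) + 24·C(n-1,4).
At n = 14: n-1 = 13, so s_{14} = -11 - 286 + 312 + 12012 + 17160 = 29187.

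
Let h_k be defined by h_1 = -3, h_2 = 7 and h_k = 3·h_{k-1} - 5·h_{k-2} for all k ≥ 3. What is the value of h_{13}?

-22611

Iterate the recurrence:
h_3 = 36, h_4 = 73, h_5 = 39, …, h_{10} = 7777, h_{11} = 23511, h_{12} = 31648, h_{13} = -22611.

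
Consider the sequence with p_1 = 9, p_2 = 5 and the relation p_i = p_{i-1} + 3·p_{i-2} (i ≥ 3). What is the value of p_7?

713

Step forward from the initial values:
p_3 = 32;  p_4 = 47;  p_5 = 143;  p_6 = 284;  p_7 = 713.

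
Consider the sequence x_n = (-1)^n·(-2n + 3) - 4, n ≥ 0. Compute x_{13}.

(-1)^13 = -1; -2n + 3 at n=13 is -23; so x_{13} = 19.

19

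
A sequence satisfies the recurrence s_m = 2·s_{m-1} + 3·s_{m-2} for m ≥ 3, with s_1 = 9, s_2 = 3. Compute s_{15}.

s_3 = 33  s_4 = 75  s_5 = 249  …  s_{12} = 531435  s_{13} = 1594329  s_{14} = 4782963  s_{15} = 14348913.
(Characteristic roots are 3 and -1.)

14348913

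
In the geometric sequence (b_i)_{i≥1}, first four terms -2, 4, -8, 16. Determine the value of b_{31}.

Common ratio r = -2.
b_i = (-2)·(-2)^(i-1).
b_{31} = (-2)·(-2)^30 = -2147483648.

-2147483648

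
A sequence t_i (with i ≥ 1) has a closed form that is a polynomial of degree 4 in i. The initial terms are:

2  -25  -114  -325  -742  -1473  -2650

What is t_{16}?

-66973

1st diffs: -27, -89, -211, -417, -731, -1177.
2nd diffs: -62, -122, -206, -314, -446.
3rd diffs: -60, -84, -108, -132.
4th diffs: -24, -24, -24 (constant).
Newton forward-difference form: t_i = 2 + (-27)·C(i-1,1) + (-62)·C(i-1,2) + (-60)·C(i-1,3) + (-24)·C(i-1,4).
At i = 16: i-1 = 15, so t_{16} = 2 - 405 - 6510 - 27300 - 32760 = -66973.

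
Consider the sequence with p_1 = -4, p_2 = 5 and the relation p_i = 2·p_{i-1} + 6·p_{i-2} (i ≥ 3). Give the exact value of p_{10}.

-33712

Applying the relation repeatedly:
p_3 = -14;  p_4 = 2;  p_5 = -80;  p_6 = -148;  p_7 = -776;  p_8 = -2440;  p_9 = -9536;  p_{10} = -33712.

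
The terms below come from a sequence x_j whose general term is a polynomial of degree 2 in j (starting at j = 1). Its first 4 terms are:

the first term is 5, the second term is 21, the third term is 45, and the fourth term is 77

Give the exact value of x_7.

221

1st diffs: 16, 24, 32.
2nd diffs: 8, 8 (constant).
Newton forward-difference form: x_j = 5 + 16·C(j-1,1) + 8·C(j-1,2).
At j = 7: j-1 = 6, so x_7 = 5 + 96 + 120 = 221.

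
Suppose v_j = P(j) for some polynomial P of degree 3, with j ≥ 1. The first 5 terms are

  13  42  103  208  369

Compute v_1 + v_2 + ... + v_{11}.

1st diffs: 29, 61, 105, 161.
2nd diffs: 32, 44, 56.
3rd diffs: 12, 12 (constant).
So v_j = 2j^3 + 4j^2 + 3j + 4.
Continuing: …, 598, 907, 1308, 1813, …, v_{11} = 3183.
Summing j = 1..11 (11 terms) gives 10978.

10978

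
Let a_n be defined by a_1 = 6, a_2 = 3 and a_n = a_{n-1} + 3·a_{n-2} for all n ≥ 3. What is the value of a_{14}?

153507

Step forward from the initial values:
a_3 = 21; a_4 = 30; a_5 = 93; …; a_{11} = 12621; a_{12} = 28911; a_{13} = 66774; a_{14} = 153507.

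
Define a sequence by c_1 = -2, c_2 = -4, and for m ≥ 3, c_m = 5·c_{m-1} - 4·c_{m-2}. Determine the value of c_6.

Compute successive terms:
c_3 = -12, c_4 = -44, c_5 = -172, c_6 = -684.
(Characteristic roots are 4 and 1.)

-684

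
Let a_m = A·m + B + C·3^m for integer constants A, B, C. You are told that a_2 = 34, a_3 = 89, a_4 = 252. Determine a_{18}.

At m = 2, 3, 4: 2A + B + 9C = 34; 3A + B + 27C = 89; 4A + B + 81C = 252.
Subtracting the first from the second: A + 18C = 55.
Subtracting the second from the third: A + 54C = 163.
Solving: C = 3, A = 1, then B = 5.
Hence a_{18} = 1·18 + 5 + 3·387420489 = 1162261490.

1162261490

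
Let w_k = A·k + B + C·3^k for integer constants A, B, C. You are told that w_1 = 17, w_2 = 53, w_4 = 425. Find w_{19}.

5811307445

Write the equations: A + B + 3C = 17; 2A + B + 9C = 53; 4A + B + 81C = 425.
Subtracting the first from the second: A + 6C = 36.
Subtracting the second from the third: 2A + 72C = 372.
Solving: C = 5, A = 6, then B = -4.
Hence w_{19} = 6·19 + (-4) + 5·1162261467 = 5811307445.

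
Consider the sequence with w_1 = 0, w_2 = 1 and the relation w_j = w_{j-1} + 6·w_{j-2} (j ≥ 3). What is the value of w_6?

55

Iterate the recurrence:
w_3 = 1  w_4 = 7  w_5 = 13  w_6 = 55.
(Characteristic roots are 3 and -2.)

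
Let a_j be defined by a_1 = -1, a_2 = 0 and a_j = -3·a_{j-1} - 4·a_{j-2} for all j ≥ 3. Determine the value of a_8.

Compute successive terms:
a_3 = 4; a_4 = -12; a_5 = 20; a_6 = -12; a_7 = -44; a_8 = 180.

180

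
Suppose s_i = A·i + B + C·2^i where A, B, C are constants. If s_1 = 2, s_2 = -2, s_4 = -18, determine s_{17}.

-131100

Plug in i = 1, 2, 4: A + B + 2C = 2; 2A + B + 4C = -2; 4A + B + 16C = -18.
Subtracting the first from the second: A + 2C = -4.
Subtracting the second from the third: 2A + 12C = -16.
Solving: C = -1, A = -2, then B = 6.
Therefore s_{17} = -34 + 6 + (-1)·131072 = -131100.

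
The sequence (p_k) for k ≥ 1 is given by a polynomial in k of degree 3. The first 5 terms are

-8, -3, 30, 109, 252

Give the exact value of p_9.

1824

1st diffs: 5, 33, 79, 143.
2nd diffs: 28, 46, 64.
3rd diffs: 18, 18 (constant).
Newton forward-difference form: p_k = -8 + 5·C(k-1,1) + 28·C(k-1,2) + 18·C(k-1,3).
At k = 9: k-1 = 8, so p_9 = -8 + 40 + 784 + 1008 = 1824.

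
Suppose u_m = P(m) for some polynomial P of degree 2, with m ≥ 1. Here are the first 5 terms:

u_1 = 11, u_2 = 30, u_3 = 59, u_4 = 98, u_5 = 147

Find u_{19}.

1883

1st diffs: 19, 29, 39, 49.
2nd diffs: 10, 10, 10 (constant).
So u_m = 5m^2 + 4m + 2.
Evaluating at m = 19 gives u_{19} = 1883.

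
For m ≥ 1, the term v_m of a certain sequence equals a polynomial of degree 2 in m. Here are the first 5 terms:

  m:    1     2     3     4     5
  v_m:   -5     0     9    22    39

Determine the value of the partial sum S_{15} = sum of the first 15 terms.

2270

1st diffs: 5, 9, 13, 17.
2nd diffs: 4, 4, 4 (constant).
So v_m = 2m^2 - m - 6.
Continuing: …, 60, 85, 114, 147, …, v_{15} = 429.
Summing m = 1..15 (15 terms) gives 2270.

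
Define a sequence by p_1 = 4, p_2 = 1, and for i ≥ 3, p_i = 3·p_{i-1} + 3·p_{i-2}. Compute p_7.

2700

p_3 = 15; p_4 = 48; p_5 = 189; p_6 = 711; p_7 = 2700.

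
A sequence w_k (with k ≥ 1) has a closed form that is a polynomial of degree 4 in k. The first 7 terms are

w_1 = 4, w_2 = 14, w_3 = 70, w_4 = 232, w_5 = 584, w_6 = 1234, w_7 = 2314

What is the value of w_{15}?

50194

1st diffs: 10, 56, 162, 352, 650, 1080.
2nd diffs: 46, 106, 190, 298, 430.
3rd diffs: 60, 84, 108, 132.
4th diffs: 24, 24, 24 (constant).
Newton forward-difference form: w_k = 4 + 10·C(k-1,1) + 46·C(k-1,2) + 60·C(k-1,3) + 24·C(k-1,4).
At k = 15: k-1 = 14, so w_{15} = 4 + 140 + 4186 + 21840 + 24024 = 50194.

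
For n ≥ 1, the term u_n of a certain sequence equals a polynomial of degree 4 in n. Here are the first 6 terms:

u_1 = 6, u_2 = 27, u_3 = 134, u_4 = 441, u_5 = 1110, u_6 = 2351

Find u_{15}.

97670

1st diffs: 21, 107, 307, 669, 1241.
2nd diffs: 86, 200, 362, 572.
3rd diffs: 114, 162, 210.
4th diffs: 48, 48 (constant).
So u_n = 2n^4 - n^3 - n^2 + n + 5.
Evaluating at n = 15 gives u_{15} = 97670.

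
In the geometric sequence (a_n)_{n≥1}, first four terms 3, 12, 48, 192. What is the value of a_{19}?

206158430208

Common ratio r = 4.
a_n = 3·4^(n-1).
a_{19} = 3·4^18 = 206158430208.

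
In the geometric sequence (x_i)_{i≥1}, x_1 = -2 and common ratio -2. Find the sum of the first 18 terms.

x_i = (-2)·(-2)^(i-1).
S = (-2)·((-2)^18 - 1)/(-2 - 1) = (-2)·(262144 - 1)/(-3) = 174762.

174762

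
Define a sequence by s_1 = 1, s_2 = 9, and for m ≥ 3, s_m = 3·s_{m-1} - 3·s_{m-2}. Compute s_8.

Compute successive terms:
s_3 = 24, s_4 = 45, s_5 = 63, s_6 = 54, s_7 = -27, s_8 = -243.

-243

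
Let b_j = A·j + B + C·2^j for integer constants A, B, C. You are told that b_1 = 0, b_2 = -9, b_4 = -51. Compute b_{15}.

Plug in j = 1, 2, 4: A + B + 2C = 0; 2A + B + 4C = -9; 4A + B + 16C = -51.
Subtracting the first from the second: A + 2C = -9.
Subtracting the second from the third: 2A + 12C = -42.
Solving: C = -3, A = -3, then B = 9.
So b_j = -3·j + 9 + (-3)·2^j; at j=15 this is -98340.

-98340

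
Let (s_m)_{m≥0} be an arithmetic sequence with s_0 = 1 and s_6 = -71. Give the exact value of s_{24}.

-287

Common difference d = (-71 - 1) / (6 - 0) = -12.
s_m = 1 + (m - 0)·(-12).
s_{24} = 1 + 24·(-12) = -287.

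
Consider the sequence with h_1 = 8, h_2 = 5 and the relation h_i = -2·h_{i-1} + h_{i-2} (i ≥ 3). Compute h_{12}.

Applying the relation repeatedly:
h_3 = -2; h_4 = 9; h_5 = -20; h_6 = 49; h_7 = -118; h_8 = 285; h_9 = -688; h_{10} = 1661; h_{11} = -4010; h_{12} = 9681.

9681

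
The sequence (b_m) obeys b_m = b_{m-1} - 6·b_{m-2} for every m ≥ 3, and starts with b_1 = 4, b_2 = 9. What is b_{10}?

Applying the relation repeatedly:
b_3 = -15  b_4 = -69  b_5 = 21  b_6 = 435  b_7 = 309  b_8 = -2301  b_9 = -4155  b_{10} = 9651.

9651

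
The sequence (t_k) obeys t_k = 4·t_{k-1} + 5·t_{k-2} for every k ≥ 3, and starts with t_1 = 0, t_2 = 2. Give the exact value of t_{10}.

Step forward from the initial values:
t_3 = 8, t_4 = 42, t_5 = 208, t_6 = 1042, t_7 = 5208, t_8 = 26042, t_9 = 130208, t_{10} = 651042.
(Characteristic roots are 5 and -1.)

651042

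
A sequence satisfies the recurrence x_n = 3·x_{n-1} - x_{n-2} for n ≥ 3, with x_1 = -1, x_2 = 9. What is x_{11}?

Step forward from the initial values:
x_3 = 28; x_4 = 75; x_5 = 197; x_6 = 516; x_7 = 1351; x_8 = 3537; x_9 = 9260; x_{10} = 24243; x_{11} = 63469.

63469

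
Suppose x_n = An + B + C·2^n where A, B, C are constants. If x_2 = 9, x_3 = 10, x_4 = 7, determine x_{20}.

-1048473

Write the equations: 2A + B + 4C = 9; 3A + B + 8C = 10; 4A + B + 16C = 7.
Subtracting the first from the second: A + 4C = 1.
Subtracting the second from the third: A + 8C = -3.
Solving: C = -1, A = 5, then B = 3.
So x_n = 5·n + 3 + (-1)·2^n; at n=20 this is -1048473.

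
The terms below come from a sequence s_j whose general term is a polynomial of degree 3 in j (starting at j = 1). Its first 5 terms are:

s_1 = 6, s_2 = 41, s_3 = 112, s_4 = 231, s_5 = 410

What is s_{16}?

9771

1st diffs: 35, 71, 119, 179.
2nd diffs: 36, 48, 60.
3rd diffs: 12, 12 (constant).
Newton forward-difference form: s_j = 6 + 35·C(j-1,1) + 36·C(j-1,2) + 12·C(j-1,3).
At j = 16: j-1 = 15, so s_{16} = 6 + 525 + 3780 + 5460 = 9771.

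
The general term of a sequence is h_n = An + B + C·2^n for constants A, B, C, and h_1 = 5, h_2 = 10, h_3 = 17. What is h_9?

The three given values yield: A + B + 2C = 5; 2A + B + 4C = 10; 3A + B + 8C = 17.
Subtracting the first from the second: A + 2C = 5.
Subtracting the second from the third: A + 4C = 7.
Solving: C = 1, A = 3, then B = 0.
So h_n = 3·n + 0 + 1·2^n; at n=9 this is 539.

539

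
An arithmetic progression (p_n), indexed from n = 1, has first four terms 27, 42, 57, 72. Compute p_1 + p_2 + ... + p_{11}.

Common difference d = 15.
p_n = 27 + (n - 1)·15.
p_{11} = 177; S = 11·(27 + 177)/2 = 1122.

1122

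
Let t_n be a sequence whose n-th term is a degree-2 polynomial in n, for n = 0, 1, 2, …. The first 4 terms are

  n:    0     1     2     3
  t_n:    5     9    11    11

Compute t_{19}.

1st diffs: 4, 2, 0.
2nd diffs: -2, -2 (constant).
So t_n = -n^2 + 5n + 5.
Evaluating at n = 19 gives t_{19} = -261.

-261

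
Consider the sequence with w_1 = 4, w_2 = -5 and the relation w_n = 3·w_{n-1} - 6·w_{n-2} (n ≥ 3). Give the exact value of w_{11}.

w_3 = -39  w_4 = -87  w_5 = -27  w_6 = 441  w_7 = 1485  w_8 = 1809  w_9 = -3483  w_{10} = -21303  w_{11} = -43011.

-43011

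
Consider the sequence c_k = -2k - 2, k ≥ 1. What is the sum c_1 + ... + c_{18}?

Over k = 1..18: Σk = 171.
Total = (-2)·171 + (-2)·18 = -378.

-378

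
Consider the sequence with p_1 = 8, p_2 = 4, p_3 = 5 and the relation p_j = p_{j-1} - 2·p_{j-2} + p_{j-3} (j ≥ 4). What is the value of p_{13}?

Compute successive terms:
p_4 = 5; p_5 = -1; p_6 = -6; p_7 = 1; p_8 = 12; p_9 = 4; p_{10} = -19; p_{11} = -15; p_{12} = 27; p_{13} = 38.

38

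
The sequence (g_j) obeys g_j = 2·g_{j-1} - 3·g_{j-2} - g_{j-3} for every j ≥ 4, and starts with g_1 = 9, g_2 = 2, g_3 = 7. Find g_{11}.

Step forward from the initial values:
g_4 = -1; g_5 = -25; g_6 = -54; g_7 = -32; g_8 = 123; g_9 = 396; g_{10} = 455; g_{11} = -401.

-401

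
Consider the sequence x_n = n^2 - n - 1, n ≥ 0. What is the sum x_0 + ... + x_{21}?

3058

Over n = 0..21: Σn = 231, Σn² = 3311.
Total = (1)·3311 + (-1)·231 + (-1)·22 = 3058.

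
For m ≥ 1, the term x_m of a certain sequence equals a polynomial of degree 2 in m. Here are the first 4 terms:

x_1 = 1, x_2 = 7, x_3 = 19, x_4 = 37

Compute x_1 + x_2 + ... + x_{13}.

2197

1st diffs: 6, 12, 18.
2nd diffs: 6, 6 (constant).
So x_m = 3m^2 - 3m + 1.
Continuing: …, 61, 91, 127, 169, …, x_{13} = 469.
Summing m = 1..13 (13 terms) gives 2197.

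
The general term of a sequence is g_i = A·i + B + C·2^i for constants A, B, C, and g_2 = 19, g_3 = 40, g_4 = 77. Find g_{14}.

65599

At i = 2, 3, 4: 2A + B + 4C = 19; 3A + B + 8C = 40; 4A + B + 16C = 77.
Subtracting the first from the second: A + 4C = 21.
Subtracting the second from the third: A + 8C = 37.
Solving: C = 4, A = 5, then B = -7.
Hence g_{14} = 5·14 + (-7) + 4·16384 = 65599.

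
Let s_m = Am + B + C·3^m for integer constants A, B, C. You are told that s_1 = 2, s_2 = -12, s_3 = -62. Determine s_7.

Write the equations: A + B + 3C = 2; 2A + B + 9C = -12; 3A + B + 27C = -62.
Subtracting the first from the second: A + 6C = -14.
Subtracting the second from the third: A + 18C = -50.
Solving: C = -3, A = 4, then B = 7.
Hence s_7 = 4·7 + 7 + (-3)·2187 = -6526.

-6526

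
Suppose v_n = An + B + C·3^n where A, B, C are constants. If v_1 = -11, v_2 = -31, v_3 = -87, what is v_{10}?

Write the equations: A + B + 3C = -11; 2A + B + 9C = -31; 3A + B + 27C = -87.
Subtracting the first from the second: A + 6C = -20.
Subtracting the second from the third: A + 18C = -56.
Solving: C = -3, A = -2, then B = 0.
Therefore v_{10} = -20 + 0 + (-3)·59049 = -177167.

-177167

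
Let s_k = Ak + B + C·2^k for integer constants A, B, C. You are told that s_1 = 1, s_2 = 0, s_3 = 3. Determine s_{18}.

524200

The three given values yield: A + B + 2C = 1; 2A + B + 4C = 0; 3A + B + 8C = 3.
Subtracting the first from the second: A + 2C = -1.
Subtracting the second from the third: A + 4C = 3.
Solving: C = 2, A = -5, then B = 2.
So s_k = -5·k + 2 + 2·2^k; at k=18 this is 524200.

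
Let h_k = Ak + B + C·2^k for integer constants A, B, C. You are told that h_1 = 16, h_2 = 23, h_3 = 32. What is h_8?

305

The three given values yield: A + B + 2C = 16; 2A + B + 4C = 23; 3A + B + 8C = 32.
Subtracting the first from the second: A + 2C = 7.
Subtracting the second from the third: A + 4C = 9.
Solving: C = 1, A = 5, then B = 9.
Therefore h_8 = 40 + 9 + 1·256 = 305.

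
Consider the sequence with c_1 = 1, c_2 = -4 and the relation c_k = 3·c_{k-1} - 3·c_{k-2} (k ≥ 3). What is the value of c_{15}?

-10935

Step forward from the initial values:
c_3 = -15  c_4 = -33  c_5 = -54  …  c_{12} = 1701  c_{13} = 729  c_{14} = -2916  c_{15} = -10935.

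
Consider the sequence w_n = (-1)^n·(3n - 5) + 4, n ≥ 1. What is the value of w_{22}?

(-1)^22 = 1; 3n - 5 at n=22 is 61; so w_{22} = 65.

65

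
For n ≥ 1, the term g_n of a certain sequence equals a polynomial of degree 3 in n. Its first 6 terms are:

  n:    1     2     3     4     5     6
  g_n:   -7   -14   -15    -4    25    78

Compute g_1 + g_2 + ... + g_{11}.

1st diffs: -7, -1, 11, 29, 53.
2nd diffs: 6, 12, 18, 24.
3rd diffs: 6, 6, 6 (constant).
Newton forward-difference form: g_n = -7 + (-7)·C(n-1,1) + 6·C(n-1,2) + 6·C(n-1,3).
Continuing: …, 161, 280, 441, 650, …, g_{11} = 913.
Summing n = 1..11 (11 terms) gives 2508.

2508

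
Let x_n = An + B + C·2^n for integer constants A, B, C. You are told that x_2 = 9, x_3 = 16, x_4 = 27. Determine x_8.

279

Write the equations: 2A + B + 4C = 9; 3A + B + 8C = 16; 4A + B + 16C = 27.
Subtracting the first from the second: A + 4C = 7.
Subtracting the second from the third: A + 8C = 11.
Solving: C = 1, A = 3, then B = -1.
Hence x_8 = 3·8 + (-1) + 1·256 = 279.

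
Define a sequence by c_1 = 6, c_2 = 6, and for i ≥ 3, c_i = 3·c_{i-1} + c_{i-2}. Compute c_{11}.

334842

c_3 = 24, c_4 = 78, c_5 = 258, c_6 = 852, c_7 = 2814, c_8 = 9294, c_9 = 30696, c_{10} = 101382, c_{11} = 334842.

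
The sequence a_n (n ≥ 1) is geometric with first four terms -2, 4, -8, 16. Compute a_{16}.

65536

Common ratio r = -2.
a_n = (-2)·(-2)^(n-1).
a_{16} = (-2)·(-2)^15 = 65536.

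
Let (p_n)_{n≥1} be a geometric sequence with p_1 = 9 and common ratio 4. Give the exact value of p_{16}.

p_n = 9·4^(n-1).
p_{16} = 9·4^15 = 9663676416.

9663676416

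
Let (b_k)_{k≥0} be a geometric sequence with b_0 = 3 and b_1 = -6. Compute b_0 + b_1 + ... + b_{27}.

Common ratio r = -2.
b_k = 3·(-2)^(k-0).
S = 3·((-2)^28 - 1)/(-2 - 1) = 3·(268435456 - 1)/(-3) = -268435455.

-268435455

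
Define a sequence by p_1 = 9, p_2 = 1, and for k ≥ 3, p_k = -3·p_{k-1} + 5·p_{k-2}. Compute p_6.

p_3 = 42, p_4 = -121, p_5 = 573, p_6 = -2324.

-2324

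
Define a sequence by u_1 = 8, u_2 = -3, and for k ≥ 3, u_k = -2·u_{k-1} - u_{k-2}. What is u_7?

Applying the relation repeatedly:
u_3 = -2  u_4 = 7  u_5 = -12  u_6 = 17  u_7 = -22.
(Characteristic roots are -1 and -1.)

-22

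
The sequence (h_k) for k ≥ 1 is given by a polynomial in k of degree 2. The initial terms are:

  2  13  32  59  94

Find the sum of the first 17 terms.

1st diffs: 11, 19, 27, 35.
2nd diffs: 8, 8, 8 (constant).
So h_k = 4k^2 - k - 1.
Continuing: …, 137, 188, 247, 314, …, h_{17} = 1138.
Summing k = 1..17 (17 terms) gives 6970.

6970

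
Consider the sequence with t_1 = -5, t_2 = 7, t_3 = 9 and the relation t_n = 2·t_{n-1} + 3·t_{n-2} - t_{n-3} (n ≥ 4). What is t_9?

Iterate the recurrence:
t_4 = 44  t_5 = 108  t_6 = 339  t_7 = 958  t_8 = 2825  t_9 = 8185.

8185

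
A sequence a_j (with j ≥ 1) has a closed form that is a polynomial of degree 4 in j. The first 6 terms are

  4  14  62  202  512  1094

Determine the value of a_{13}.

26392

1st diffs: 10, 48, 140, 310, 582.
2nd diffs: 38, 92, 170, 272.
3rd diffs: 54, 78, 102.
4th diffs: 24, 24 (constant).
Newton forward-difference form: a_j = 4 + 10·C(j-1,1) + 38·C(j-1,2) + 54·C(j-1,3) + 24·C(j-1,4).
At j = 13: j-1 = 12, so a_{13} = 4 + 120 + 2508 + 11880 + 11880 = 26392.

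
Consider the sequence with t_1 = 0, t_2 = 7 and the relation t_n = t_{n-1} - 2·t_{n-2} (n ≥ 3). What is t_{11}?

Iterate the recurrence:
t_3 = 7  t_4 = -7  t_5 = -21  t_6 = -7  t_7 = 35  t_8 = 49  t_9 = -21  t_{10} = -119  t_{11} = -77.

-77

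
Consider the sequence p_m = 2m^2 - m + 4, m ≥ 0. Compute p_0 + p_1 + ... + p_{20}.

Over m = 0..20: Σm = 210, Σm² = 2870.
Total = (2)·2870 + (-1)·210 + (4)·21 = 5614.

5614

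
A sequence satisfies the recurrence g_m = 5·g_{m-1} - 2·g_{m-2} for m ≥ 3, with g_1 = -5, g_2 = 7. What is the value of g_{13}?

g_3 = 45, g_4 = 211, g_5 = 965, …, g_{10} = 1906387, g_{11} = 8696085, g_{12} = 39667651, g_{13} = 180946085.

180946085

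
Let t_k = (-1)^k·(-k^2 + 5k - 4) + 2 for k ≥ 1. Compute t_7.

20

(-1)^7 = -1; -k^2 + 5k - 4 at k=7 is -18; so t_7 = 20.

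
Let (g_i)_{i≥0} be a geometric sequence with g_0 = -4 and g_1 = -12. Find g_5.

-972

Common ratio r = 3.
g_i = (-4)·3^(i-0).
g_5 = (-4)·3^5 = -972.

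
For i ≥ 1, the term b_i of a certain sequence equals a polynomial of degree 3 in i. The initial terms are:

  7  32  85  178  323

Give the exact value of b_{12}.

3802

1st diffs: 25, 53, 93, 145.
2nd diffs: 28, 40, 52.
3rd diffs: 12, 12 (constant).
Newton forward-difference form: b_i = 7 + 25·C(i-1,1) + 28·C(i-1,2) + 12·C(i-1,3).
At i = 12: i-1 = 11, so b_{12} = 7 + 275 + 1540 + 1980 = 3802.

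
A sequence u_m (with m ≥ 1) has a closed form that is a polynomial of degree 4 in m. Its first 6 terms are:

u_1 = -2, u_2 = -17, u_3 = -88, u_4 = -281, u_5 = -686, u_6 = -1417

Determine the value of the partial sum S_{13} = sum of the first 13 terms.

-95290

1st diffs: -15, -71, -193, -405, -731.
2nd diffs: -56, -122, -212, -326.
3rd diffs: -66, -90, -114.
4th diffs: -24, -24 (constant).
So u_m = -m^4 - m^3 + 3m^2 - 2m - 1.
Continuing: …, -2612, -4433, -7066, -10721, …, u_{13} = -30278.
Summing m = 1..13 (13 terms) gives -95290.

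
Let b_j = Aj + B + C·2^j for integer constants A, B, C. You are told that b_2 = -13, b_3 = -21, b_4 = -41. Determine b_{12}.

-12249

At j = 2, 3, 4: 2A + B + 4C = -13; 3A + B + 8C = -21; 4A + B + 16C = -41.
Subtracting the first from the second: A + 4C = -8.
Subtracting the second from the third: A + 8C = -20.
Solving: C = -3, A = 4, then B = -9.
Therefore b_{12} = 48 + (-9) + (-3)·4096 = -12249.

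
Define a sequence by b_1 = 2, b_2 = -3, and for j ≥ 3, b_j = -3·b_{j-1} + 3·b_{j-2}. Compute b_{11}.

Applying the relation repeatedly:
b_3 = 15; b_4 = -54; b_5 = 207; b_6 = -783; b_7 = 2970; b_8 = -11259; b_9 = 42687; b_{10} = -161838; b_{11} = 613575.

613575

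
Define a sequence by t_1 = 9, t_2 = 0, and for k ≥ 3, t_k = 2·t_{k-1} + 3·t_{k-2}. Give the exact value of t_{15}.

Step forward from the initial values:
t_3 = 27, t_4 = 54, t_5 = 189, …, t_{12} = 398574, t_{13} = 1195749, t_{14} = 3587220, t_{15} = 10761687.
(Characteristic roots are 3 and -1.)

10761687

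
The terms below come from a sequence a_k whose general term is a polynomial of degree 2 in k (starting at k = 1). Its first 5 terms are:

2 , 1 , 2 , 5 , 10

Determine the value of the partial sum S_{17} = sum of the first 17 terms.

1st diffs: -1, 1, 3, 5.
2nd diffs: 2, 2, 2 (constant).
Newton forward-difference form: a_k = 2 + (-1)·C(k-1,1) + 2·C(k-1,2).
Continuing: …, 17, 26, 37, 50, …, a_{17} = 226.
Summing k = 1..17 (17 terms) gives 1258.

1258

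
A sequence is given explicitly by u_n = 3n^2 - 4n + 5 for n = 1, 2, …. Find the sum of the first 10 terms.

985

Over n = 1..10: Σn = 55, Σn² = 385.
Total = (3)·385 + (-4)·55 + (5)·10 = 985.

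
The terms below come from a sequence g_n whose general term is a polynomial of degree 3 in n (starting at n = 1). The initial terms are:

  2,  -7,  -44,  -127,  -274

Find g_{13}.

1st diffs: -9, -37, -83, -147.
2nd diffs: -28, -46, -64.
3rd diffs: -18, -18 (constant).
So g_n = -3n^3 + 4n^2 + 1.
Evaluating at n = 13 gives g_{13} = -5914.

-5914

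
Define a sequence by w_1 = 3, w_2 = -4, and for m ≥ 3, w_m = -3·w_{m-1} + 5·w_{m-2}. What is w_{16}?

-3058899581

w_3 = 27, w_4 = -101, w_5 = 438, …, w_{13} = 41506923, w_{14} = -174021124, w_{15} = 729597987, w_{16} = -3058899581.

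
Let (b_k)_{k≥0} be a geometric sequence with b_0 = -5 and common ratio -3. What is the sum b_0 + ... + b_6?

-2735

b_k = (-5)·(-3)^(k-0).
S = (-5)·((-3)^7 - 1)/(-3 - 1) = (-5)·(-2187 - 1)/(-4) = -2735.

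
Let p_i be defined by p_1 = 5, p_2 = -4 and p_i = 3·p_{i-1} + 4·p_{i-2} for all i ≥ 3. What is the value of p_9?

Step forward from the initial values:
p_3 = 8;  p_4 = 8;  p_5 = 56;  p_6 = 200;  p_7 = 824;  p_8 = 3272;  p_9 = 13112.
(Characteristic roots are 4 and -1.)

13112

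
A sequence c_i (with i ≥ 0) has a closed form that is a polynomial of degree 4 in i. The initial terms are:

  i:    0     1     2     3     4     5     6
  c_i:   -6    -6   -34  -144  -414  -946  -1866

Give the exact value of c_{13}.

-34794

1st diffs: 0, -28, -110, -270, -532, -920.
2nd diffs: -28, -82, -160, -262, -388.
3rd diffs: -54, -78, -102, -126.
4th diffs: -24, -24, -24 (constant).
Newton forward-difference form: c_i = -6 + (-28)·C(i,2) + (-54)·C(i,3) + (-24)·C(i,4).
At i = 13: i = 13, so c_{13} = -6 - 2184 - 15444 - 17160 = -34794.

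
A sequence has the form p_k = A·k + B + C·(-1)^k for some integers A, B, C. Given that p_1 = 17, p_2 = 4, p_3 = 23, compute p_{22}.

Write the equations: A + B - C = 17; 2A + B + C = 4; 3A + B - C = 23.
Subtracting the first from the second: A + 2C = -13.
Subtracting the second from the third: A - 2C = 19.
Solving: C = -8, A = 3, then B = 6.
Therefore p_{22} = 66 + 6 + (-8)·1 = 64.

64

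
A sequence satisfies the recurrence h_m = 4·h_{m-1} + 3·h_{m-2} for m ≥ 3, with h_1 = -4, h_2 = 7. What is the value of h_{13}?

Iterate the recurrence:
h_3 = 16; h_4 = 85; h_5 = 388; …; h_{10} = 841495; h_{11} = 3909376; h_{12} = 18161989; h_{13} = 84376084.

84376084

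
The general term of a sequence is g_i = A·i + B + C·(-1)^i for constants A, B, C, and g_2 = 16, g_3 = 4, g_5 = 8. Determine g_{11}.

At i = 2, 3, 5: 2A + B + C = 16; 3A + B - C = 4; 5A + B - C = 8.
Subtracting the first from the second: A - 2C = -12.
Subtracting the second from the third: 2A = 4.
Solving: C = 7, A = 2, then B = 5.
Hence g_{11} = 2·11 + 5 + 7·(-1) = 20.

20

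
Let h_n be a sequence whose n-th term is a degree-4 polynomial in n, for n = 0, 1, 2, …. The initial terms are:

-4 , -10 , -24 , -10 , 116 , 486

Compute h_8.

1st diffs: -6, -14, 14, 126, 370.
2nd diffs: -8, 28, 112, 244.
3rd diffs: 36, 84, 132.
4th diffs: 48, 48 (constant).
Newton forward-difference form: h_n = -4 + (-6)·C(n,1) + (-8)·C(n,2) + 36·C(n,3) + 48·C(n,4).
At n = 8: n = 8, so h_8 = -4 - 48 - 224 + 2016 + 3360 = 5100.

5100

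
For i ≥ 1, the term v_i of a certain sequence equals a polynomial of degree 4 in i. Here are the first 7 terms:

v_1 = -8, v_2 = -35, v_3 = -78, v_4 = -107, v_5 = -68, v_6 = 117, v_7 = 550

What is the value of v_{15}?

33102

1st diffs: -27, -43, -29, 39, 185, 433.
2nd diffs: -16, 14, 68, 146, 248.
3rd diffs: 30, 54, 78, 102.
4th diffs: 24, 24, 24 (constant).
Newton forward-difference form: v_i = -8 + (-27)·C(i-1,1) + (-16)·C(i-1,2) + 30·C(i-1,3) + 24·C(i-1,4).
At i = 15: i-1 = 14, so v_{15} = -8 - 378 - 1456 + 10920 + 24024 = 33102.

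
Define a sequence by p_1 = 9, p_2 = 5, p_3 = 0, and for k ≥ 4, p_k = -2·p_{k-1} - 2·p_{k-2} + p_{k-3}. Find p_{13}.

Applying the relation repeatedly:
p_4 = -1;  p_5 = 7;  p_6 = -12;  p_7 = 9;  p_8 = 13;  p_9 = -56;  p_{10} = 95;  p_{11} = -65;  p_{12} = -116;  p_{13} = 457.

457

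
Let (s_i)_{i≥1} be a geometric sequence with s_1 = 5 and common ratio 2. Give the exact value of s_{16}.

s_i = 5·2^(i-1).
s_{16} = 5·2^15 = 163840.

163840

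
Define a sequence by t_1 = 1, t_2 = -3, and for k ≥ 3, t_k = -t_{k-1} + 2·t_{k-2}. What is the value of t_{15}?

Iterate the recurrence:
t_3 = 5  t_4 = -11  t_5 = 21  …  t_{12} = -2731  t_{13} = 5461  t_{14} = -10923  t_{15} = 21845.
(Characteristic roots are 1 and -2.)

21845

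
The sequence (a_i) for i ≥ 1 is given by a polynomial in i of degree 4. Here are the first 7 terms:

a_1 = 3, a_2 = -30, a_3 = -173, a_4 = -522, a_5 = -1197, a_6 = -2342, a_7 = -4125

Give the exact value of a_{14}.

-53622

1st diffs: -33, -143, -349, -675, -1145, -1783.
2nd diffs: -110, -206, -326, -470, -638.
3rd diffs: -96, -120, -144, -168.
4th diffs: -24, -24, -24 (constant).
Newton forward-difference form: a_i = 3 + (-33)·C(i-1,1) + (-110)·C(i-1,2) + (-96)·C(i-1,3) + (-24)·C(i-1,4).
At i = 14: i-1 = 13, so a_{14} = 3 - 429 - 8580 - 27456 - 17160 = -53622.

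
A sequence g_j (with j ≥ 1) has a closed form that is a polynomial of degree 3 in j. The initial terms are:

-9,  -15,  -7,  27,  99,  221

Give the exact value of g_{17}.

1st diffs: -6, 8, 34, 72, 122.
2nd diffs: 14, 26, 38, 50.
3rd diffs: 12, 12, 12 (constant).
Newton forward-difference form: g_j = -9 + (-6)·C(j-1,1) + 14·C(j-1,2) + 12·C(j-1,3).
At j = 17: j-1 = 16, so g_{17} = -9 - 96 + 1680 + 6720 = 8295.

8295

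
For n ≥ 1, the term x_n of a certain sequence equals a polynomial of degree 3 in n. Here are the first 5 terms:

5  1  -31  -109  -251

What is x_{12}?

-4549

1st diffs: -4, -32, -78, -142.
2nd diffs: -28, -46, -64.
3rd diffs: -18, -18 (constant).
Newton forward-difference form: x_n = 5 + (-4)·C(n-1,1) + (-28)·C(n-1,2) + (-18)·C(n-1,3).
At n = 12: n-1 = 11, so x_{12} = 5 - 44 - 1540 - 2970 = -4549.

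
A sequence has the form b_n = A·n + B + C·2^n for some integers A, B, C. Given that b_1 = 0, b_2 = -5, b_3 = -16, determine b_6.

-181

The three given values yield: A + B + 2C = 0; 2A + B + 4C = -5; 3A + B + 8C = -16.
Subtracting the first from the second: A + 2C = -5.
Subtracting the second from the third: A + 4C = -11.
Solving: C = -3, A = 1, then B = 5.
Therefore b_6 = 6 + 5 + (-3)·64 = -181.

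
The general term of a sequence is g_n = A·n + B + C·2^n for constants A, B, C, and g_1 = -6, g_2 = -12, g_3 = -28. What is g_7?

Plug in n = 1, 2, 3: A + B + 2C = -6; 2A + B + 4C = -12; 3A + B + 8C = -28.
Subtracting the first from the second: A + 2C = -6.
Subtracting the second from the third: A + 4C = -16.
Solving: C = -5, A = 4, then B = 0.
Hence g_7 = 4·7 + 0 + (-5)·128 = -612.

-612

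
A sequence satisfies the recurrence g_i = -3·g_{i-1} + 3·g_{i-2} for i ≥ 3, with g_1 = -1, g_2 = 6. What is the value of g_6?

Applying the relation repeatedly:
g_3 = -21; g_4 = 81; g_5 = -306; g_6 = 1161.

1161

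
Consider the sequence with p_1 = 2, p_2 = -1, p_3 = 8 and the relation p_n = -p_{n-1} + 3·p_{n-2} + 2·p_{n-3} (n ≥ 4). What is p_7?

Applying the relation repeatedly:
p_4 = -7, p_5 = 29, p_6 = -34, p_7 = 107.

107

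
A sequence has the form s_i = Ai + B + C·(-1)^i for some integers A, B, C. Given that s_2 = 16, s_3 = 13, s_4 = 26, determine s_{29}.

Write the equations: 2A + B + C = 16; 3A + B - C = 13; 4A + B + C = 26.
Subtracting the first from the second: A - 2C = -3.
Subtracting the second from the third: A + 2C = 13.
Solving: C = 4, A = 5, then B = 2.
So s_i = 5·i + 2 + 4·(-1)^i; at i=29 this is 143.

143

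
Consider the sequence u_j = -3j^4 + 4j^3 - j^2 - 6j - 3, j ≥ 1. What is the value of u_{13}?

-77145

u_{13} = -3·13^4 + 4·13^3 - 1·13^2 - 6·13 - 3 = -77145.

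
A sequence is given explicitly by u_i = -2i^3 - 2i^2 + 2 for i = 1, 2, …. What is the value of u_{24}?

u_{24} = -2·24^3 - 2·24^2 + 2 = -28798.

-28798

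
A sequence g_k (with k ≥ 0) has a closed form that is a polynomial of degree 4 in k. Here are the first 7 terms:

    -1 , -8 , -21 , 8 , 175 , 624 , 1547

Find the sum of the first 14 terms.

1st diffs: -7, -13, 29, 167, 449, 923.
2nd diffs: -6, 42, 138, 282, 474.
3rd diffs: 48, 96, 144, 192.
4th diffs: 48, 48, 48 (constant).
Newton forward-difference form: g_k = -1 + (-7)·C(k,1) + (-6)·C(k,2) + 48·C(k,3) + 48·C(k,4).
Continuing: …, 3184, 5823, 9800, 15499, …, g_{13} = 47488.
Summing k = 0..13 (14 terms) gives 141309.

141309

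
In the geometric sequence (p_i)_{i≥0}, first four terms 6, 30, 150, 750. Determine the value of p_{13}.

7324218750

Common ratio r = 5.
p_i = 6·5^(i-0).
p_{13} = 6·5^13 = 7324218750.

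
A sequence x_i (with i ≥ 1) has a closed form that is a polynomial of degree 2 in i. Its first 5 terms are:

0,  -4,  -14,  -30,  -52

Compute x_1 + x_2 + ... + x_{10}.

1st diffs: -4, -10, -16, -22.
2nd diffs: -6, -6, -6 (constant).
Newton forward-difference form: x_i = (-4)·C(i-1,1) + (-6)·C(i-1,2).
Continuing: …, -80, -114, -154, -200, …, x_{10} = -252.
Summing i = 1..10 (10 terms) gives -900.

-900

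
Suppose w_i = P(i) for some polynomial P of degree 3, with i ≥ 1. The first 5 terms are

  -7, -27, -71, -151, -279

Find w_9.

1st diffs: -20, -44, -80, -128.
2nd diffs: -24, -36, -48.
3rd diffs: -12, -12 (constant).
Newton forward-difference form: w_i = -7 + (-20)·C(i-1,1) + (-24)·C(i-1,2) + (-12)·C(i-1,3).
At i = 9: i-1 = 8, so w_9 = -7 - 160 - 672 - 672 = -1511.

-1511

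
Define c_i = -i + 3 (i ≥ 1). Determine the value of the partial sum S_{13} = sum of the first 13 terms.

-52

Over i = 1..13: Σi = 91.
Total = (-1)·91 + (3)·13 = -52.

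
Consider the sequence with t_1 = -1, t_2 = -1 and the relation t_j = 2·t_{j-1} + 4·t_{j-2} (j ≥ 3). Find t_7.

t_3 = -6;  t_4 = -16;  t_5 = -56;  t_6 = -176;  t_7 = -576.

-576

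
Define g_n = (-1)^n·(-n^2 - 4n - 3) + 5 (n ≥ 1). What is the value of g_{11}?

173

(-1)^11 = -1; -n^2 - 4n - 3 at n=11 is -168; so g_{11} = 173.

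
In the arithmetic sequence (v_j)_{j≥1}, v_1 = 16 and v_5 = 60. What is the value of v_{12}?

Common difference d = (60 - 16) / (5 - 1) = 11.
v_j = 16 + (j - 1)·11.
v_{12} = 16 + 11·11 = 137.

137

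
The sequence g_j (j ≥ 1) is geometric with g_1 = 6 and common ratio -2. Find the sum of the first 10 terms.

-2046

g_j = 6·(-2)^(j-1).
S = 6·((-2)^10 - 1)/(-2 - 1) = 6·(1024 - 1)/(-3) = -2046.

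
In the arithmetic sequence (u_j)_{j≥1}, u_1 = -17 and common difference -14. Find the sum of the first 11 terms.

u_j = -17 + (j - 1)·(-14).
u_{11} = -157; S = 11·(-17 + (-157))/2 = -957.

-957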